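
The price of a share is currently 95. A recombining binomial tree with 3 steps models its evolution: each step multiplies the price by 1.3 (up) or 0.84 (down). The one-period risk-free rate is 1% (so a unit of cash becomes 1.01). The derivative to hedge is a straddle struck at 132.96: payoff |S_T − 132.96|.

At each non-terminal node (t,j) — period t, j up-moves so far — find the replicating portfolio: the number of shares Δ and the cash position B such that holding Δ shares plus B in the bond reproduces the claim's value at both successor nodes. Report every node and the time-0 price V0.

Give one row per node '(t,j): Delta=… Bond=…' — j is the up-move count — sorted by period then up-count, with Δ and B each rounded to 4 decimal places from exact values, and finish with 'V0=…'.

(0,0): Delta=-0.5077 Bond=90.6572
(1,0): Delta=-0.9621 Bond=127.8236
(1,1): Delta=-0.0068 Bond=29.7088
(2,0): Delta=-1.0000 Bond=131.6436
(2,1): Delta=-0.9203 Bond=124.7659
(2,2): Delta=1.0000 Bond=-131.6436
V0=42.4259

The replicating-portfolio and risk-neutral prices coincide; use p* = (1.01−0.84)/(1.3−0.84) = 0.3696 for the latter.
Payoff layer (t=3): V(3,0)=76.6531, V(3,1)=45.8184, V(3,2)=1.9020, V(3,3)=75.7550
(2,0): S=67.0320. Δ = (V_up−V_dn)/(S_up−S_dn) = (45.8184−76.6531)/(87.1416−56.3069) = -1.0000. V = [p*·45.8184 + (1−p*)·76.6531]/1.01 = 64.6116. B = V − Δ·S = 131.6436.
(2,1): S=103.7400. Δ = (V_up−V_dn)/(S_up−S_dn) = (1.9020−45.8184)/(134.8620−87.1416) = -0.9203. V = [p*·1.9020 + (1−p*)·45.8184]/1.01 = 29.2955. B = V − Δ·S = 124.7659.
(2,2): S=160.5500. Δ = (V_up−V_dn)/(S_up−S_dn) = (75.7550−1.9020)/(208.7150−134.8620) = 1.0000. V = [p*·75.7550 + (1−p*)·1.9020]/1.01 = 28.9064. B = V − Δ·S = -131.6436.
(1,0): S=79.8000. Δ = (V_up−V_dn)/(S_up−S_dn) = (29.2955−64.6116)/(103.7400−67.0320) = -0.9621. V = [p*·29.2955 + (1−p*)·64.6116]/1.01 = 51.0495. B = V − Δ·S = 127.8236.
(1,1): S=123.5000. Δ = (V_up−V_dn)/(S_up−S_dn) = (28.9064−29.2955)/(160.5500−103.7400) = -0.0068. V = [p*·28.9064 + (1−p*)·29.2955]/1.01 = 28.8631. B = V − Δ·S = 29.7088.
(0,0): S=95.0000. Δ = (V_up−V_dn)/(S_up−S_dn) = (28.8631−51.0495)/(123.5000−79.8000) = -0.5077. V = [p*·28.8631 + (1−p*)·51.0495]/1.01 = 42.4259. B = V − Δ·S = 90.6572.
Self-financing check: at every node Δ·S+B equals the discounted successor values.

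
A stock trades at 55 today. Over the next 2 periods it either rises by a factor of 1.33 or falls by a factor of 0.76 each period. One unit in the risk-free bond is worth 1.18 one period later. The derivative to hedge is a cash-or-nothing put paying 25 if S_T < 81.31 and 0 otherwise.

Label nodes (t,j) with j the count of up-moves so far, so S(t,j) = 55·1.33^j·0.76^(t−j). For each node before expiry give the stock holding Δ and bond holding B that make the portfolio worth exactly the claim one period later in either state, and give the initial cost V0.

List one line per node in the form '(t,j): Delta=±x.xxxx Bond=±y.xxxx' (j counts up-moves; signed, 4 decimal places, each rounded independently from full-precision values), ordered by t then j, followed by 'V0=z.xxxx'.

Under the risk-neutral measure, an up-move has probability p* = (R−d)/(u−d) = 0.7368 and values discount at R = 1.18.
Payoff layer (t=2): V(2,0)=25.0000, V(2,1)=25.0000, V(2,2)=0.0000
  t=1,j=0: stock 41.8000 → up 55.5940 (V=25.0000), down 31.7680 (V=25.0000). Price 21.1864; hedge Δ=0.0000, bond B=21.1864.
  t=1,j=1: stock 73.1500 → up 97.2895 (V=0.0000), down 55.5940 (V=25.0000). Price 5.5754; hedge Δ=-0.5996, bond B=49.4350.
  t=0,j=0: stock 55.0000 → up 73.1500 (V=5.5754), down 41.8000 (V=21.1864). Price 8.2064; hedge Δ=-0.4980, bond B=35.5942.
Check: Δ(0,0)·S0 + B(0,0) = 8.2064 = V0.

(0,0): Delta=-0.4980 Bond=35.5942
(1,0): Delta=0.0000 Bond=21.1864
(1,1): Delta=-0.5996 Bond=49.4350
V0=8.2064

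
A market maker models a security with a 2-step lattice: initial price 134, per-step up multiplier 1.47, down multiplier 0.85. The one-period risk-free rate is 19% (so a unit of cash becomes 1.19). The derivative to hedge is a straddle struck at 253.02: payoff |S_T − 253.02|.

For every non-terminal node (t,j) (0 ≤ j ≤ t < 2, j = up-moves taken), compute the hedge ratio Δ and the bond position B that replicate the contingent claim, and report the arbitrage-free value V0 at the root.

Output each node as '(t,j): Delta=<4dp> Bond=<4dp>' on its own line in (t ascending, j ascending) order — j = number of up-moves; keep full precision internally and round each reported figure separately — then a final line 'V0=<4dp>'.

(0,0): Delta=-0.5946 Bond=139.8743
(1,0): Delta=-1.0000 Bond=212.6218
(1,1): Delta=-0.4016 Bond=128.4269
V0=60.1936

No-arbitrage ⇒ martingale measure with p* = (R−d)/(u−d) = 0.5484.
Terminal payoffs: V(2,0)=156.2050, V(2,1)=85.5870, V(2,2)=36.5406
  t=1,j=0: stock 113.9000 → up 167.4330 (V=85.5870), down 96.8150 (V=156.2050). Price 98.7218; hedge Δ=-1.0000, bond B=212.6218.
  t=1,j=1: stock 196.9800 → up 289.5606 (V=36.5406), down 167.4330 (V=85.5870). Price 49.3198; hedge Δ=-0.4016, bond B=128.4269.
  t=0,j=0: stock 134.0000 → up 196.9800 (V=49.3198), down 113.9000 (V=98.7218). Price 60.1936; hedge Δ=-0.5946, bond B=139.8743.
The time-0 hedge costs 60.1936, which is the no-arbitrage price.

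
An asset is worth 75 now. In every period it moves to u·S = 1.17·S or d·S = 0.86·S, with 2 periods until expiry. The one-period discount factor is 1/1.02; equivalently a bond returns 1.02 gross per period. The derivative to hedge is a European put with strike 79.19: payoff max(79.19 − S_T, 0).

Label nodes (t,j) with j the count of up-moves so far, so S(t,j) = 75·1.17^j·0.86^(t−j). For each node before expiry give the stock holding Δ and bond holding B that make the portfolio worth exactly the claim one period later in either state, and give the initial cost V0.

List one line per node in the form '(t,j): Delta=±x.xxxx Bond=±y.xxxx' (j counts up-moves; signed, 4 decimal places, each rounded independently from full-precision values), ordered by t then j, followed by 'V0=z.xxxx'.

(0,0): Delta=-0.4890 Bond=43.8042
(1,0): Delta=-1.0000 Bond=77.6373
(1,1): Delta=-0.1369 Bond=13.7832
V0=7.1263

Under the risk-neutral measure, an up-move has probability p* = (R−d)/(u−d) = 0.5161 and values discount at R = 1.02.
Payoff layer (t=2): V(2,0)=23.7200, V(2,1)=3.7250, V(2,2)=0.0000
  t=1,j=0: stock 64.5000 → up 75.4650 (V=3.7250), down 55.4700 (V=23.7200). Price 13.1373; hedge Δ=-1.0000, bond B=77.6373.
  t=1,j=1: stock 87.7500 → up 102.6675 (V=0.0000), down 75.4650 (V=3.7250). Price 1.7671; hedge Δ=-0.1369, bond B=13.7832.
  t=0,j=0: stock 75.0000 → up 87.7500 (V=1.7671), down 64.5000 (V=13.1373). Price 7.1263; hedge Δ=-0.4890, bond B=43.8042.
The time-0 hedge costs 7.1263, which is the no-arbitrage price.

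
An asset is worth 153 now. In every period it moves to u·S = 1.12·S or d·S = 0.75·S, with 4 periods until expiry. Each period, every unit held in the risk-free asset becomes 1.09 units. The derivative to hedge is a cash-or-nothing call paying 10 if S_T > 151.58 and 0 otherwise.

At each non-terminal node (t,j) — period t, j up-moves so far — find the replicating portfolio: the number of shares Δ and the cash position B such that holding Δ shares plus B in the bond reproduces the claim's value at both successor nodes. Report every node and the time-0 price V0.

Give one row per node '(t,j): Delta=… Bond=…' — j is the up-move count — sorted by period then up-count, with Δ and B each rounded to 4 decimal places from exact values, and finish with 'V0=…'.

Risk-neutral probability p* = (R−d)/(u−d) = (1.09−0.75)/(1.12−0.75) = 0.9189.
At expiry t=4: V(4,0)=0.0000, V(4,1)=0.0000, V(4,2)=0.0000, V(4,3)=10.0000, V(4,4)=10.0000
Node (3,0) S=64.5469: V=(p*·0.0000+(1−p*)·0.0000)/1.09=0.0000; Δ=(0.0000−0.0000)/(72.2925−48.4102)=0.0000; B=V−Δ·S=0.0000
Node (3,1) S=96.3900: V=(p*·0.0000+(1−p*)·0.0000)/1.09=0.0000; Δ=(0.0000−0.0000)/(107.9568−72.2925)=0.0000; B=V−Δ·S=0.0000
Node (3,2) S=143.9424: V=(p*·10.0000+(1−p*)·0.0000)/1.09=8.4304; Δ=(10.0000−0.0000)/(161.2155−107.9568)=0.1878; B=V−Δ·S=-18.5966
Node (3,3) S=214.9540: V=(p*·10.0000+(1−p*)·10.0000)/1.09=9.1743; Δ=(10.0000−10.0000)/(240.7485−161.2155)=0.0000; B=V−Δ·S=9.1743
Node (2,0) S=86.0625: V=(p*·0.0000+(1−p*)·0.0000)/1.09=0.0000; Δ=(0.0000−0.0000)/(96.3900−64.5469)=0.0000; B=V−Δ·S=0.0000
Node (2,1) S=128.5200: V=(p*·8.4304+(1−p*)·0.0000)/1.09=7.1072; Δ=(8.4304−0.0000)/(143.9424−96.3900)=0.1773; B=V−Δ·S=-15.6778
Node (2,2) S=191.9232: V=(p*·9.1743+(1−p*)·8.4304)/1.09=8.3615; Δ=(9.1743−8.4304)/(214.9540−143.9424)=0.0105; B=V−Δ·S=6.3510
Node (1,0) S=114.7500: V=(p*·7.1072+(1−p*)·0.0000)/1.09=5.9917; Δ=(7.1072−0.0000)/(128.5200−86.0625)=0.1674; B=V−Δ·S=-13.2170
Node (1,1) S=171.3600: V=(p*·8.3615+(1−p*)·7.1072)/1.09=7.5778; Δ=(8.3615−7.1072)/(191.9232−128.5200)=0.0198; B=V−Δ·S=4.1880
Node (0,0) S=153.0000: V=(p*·7.5778+(1−p*)·5.9917)/1.09=6.8341; Δ=(7.5778−5.9917)/(171.3600−114.7500)=0.0280; B=V−Δ·S=2.5475
Each (Δ,B) replicates both successor values, so the strategy is self-financing and V0 is arbitrage-free.

(0,0): Delta=0.0280 Bond=2.5475
(1,0): Delta=0.1674 Bond=-13.2170
(1,1): Delta=0.0198 Bond=4.1880
(2,0): Delta=0.0000 Bond=0.0000
(2,1): Delta=0.1773 Bond=-15.6778
(2,2): Delta=0.0105 Bond=6.3510
(3,0): Delta=0.0000 Bond=0.0000
(3,1): Delta=0.0000 Bond=0.0000
(3,2): Delta=0.1878 Bond=-18.5966
(3,3): Delta=0.0000 Bond=9.1743
V0=6.8341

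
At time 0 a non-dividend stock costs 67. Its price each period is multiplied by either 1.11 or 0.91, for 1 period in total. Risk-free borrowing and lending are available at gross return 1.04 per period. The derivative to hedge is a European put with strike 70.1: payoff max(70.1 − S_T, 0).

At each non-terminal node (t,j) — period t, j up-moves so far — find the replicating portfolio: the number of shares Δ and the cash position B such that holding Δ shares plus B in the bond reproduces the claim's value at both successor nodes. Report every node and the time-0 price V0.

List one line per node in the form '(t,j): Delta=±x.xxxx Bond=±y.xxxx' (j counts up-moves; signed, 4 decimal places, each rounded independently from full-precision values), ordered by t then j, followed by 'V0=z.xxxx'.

(0,0): Delta=-0.6813 Bond=48.7226
V0=3.0726

Risk-neutral probability p* = (R−d)/(u−d) = (1.04−0.91)/(1.11−0.91) = 0.6500.
Terminal values V(1,·): V(1,0)=9.1300, V(1,1)=0.0000
(0,0): S=67.0000. Δ = (V_up−V_dn)/(S_up−S_dn) = (0.0000−9.1300)/(74.3700−60.9700) = -0.6813. V = [p*·0.0000 + (1−p*)·9.1300]/1.04 = 3.0726. B = V − Δ·S = 48.7226.
Each (Δ,B) replicates both successor values, so the strategy is self-financing and V0 is arbitrage-free.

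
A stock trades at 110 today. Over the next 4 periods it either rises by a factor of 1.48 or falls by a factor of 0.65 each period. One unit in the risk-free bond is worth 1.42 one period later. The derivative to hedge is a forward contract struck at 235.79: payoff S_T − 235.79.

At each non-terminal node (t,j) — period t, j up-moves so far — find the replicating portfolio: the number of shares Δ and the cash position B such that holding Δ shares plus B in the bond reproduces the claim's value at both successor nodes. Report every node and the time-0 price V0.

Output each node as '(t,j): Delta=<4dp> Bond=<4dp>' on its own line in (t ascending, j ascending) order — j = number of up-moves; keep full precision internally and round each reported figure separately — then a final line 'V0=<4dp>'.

(0,0): Delta=1.0000 Bond=-57.9925
(1,0): Delta=1.0000 Bond=-82.3494
(1,1): Delta=1.0000 Bond=-82.3494
(2,0): Delta=1.0000 Bond=-116.9361
(2,1): Delta=1.0000 Bond=-116.9361
(2,2): Delta=1.0000 Bond=-116.9361
(3,0): Delta=1.0000 Bond=-166.0493
(3,1): Delta=1.0000 Bond=-166.0493
(3,2): Delta=1.0000 Bond=-166.0493
(3,3): Delta=1.0000 Bond=-166.0493
V0=52.0075

No-arbitrage ⇒ martingale measure with p* = (R−d)/(u−d) = 0.9277.
Payoff layer (t=4): V(4,0)=-216.1543, V(4,1)=-191.0811, V(4,2)=-133.9912, V(4,3)=-4.0019, V(4,4)=291.9737
(3,0): S=30.2088. Δ = (V_up−V_dn)/(S_up−S_dn) = (-191.0811−-216.1543)/(44.7090−19.6357) = 1.0000. V = [p*·-191.0811 + (1−p*)·-216.1543]/1.42 = -135.8405. B = V − Δ·S = -166.0493.
(3,1): S=68.7830. Δ = (V_up−V_dn)/(S_up−S_dn) = (-133.9912−-191.0811)/(101.7988−44.7090) = 1.0000. V = [p*·-133.9912 + (1−p*)·-191.0811]/1.42 = -97.2663. B = V − Δ·S = -166.0493.
(3,2): S=156.6136. Δ = (V_up−V_dn)/(S_up−S_dn) = (-4.0019−-133.9912)/(231.7881−101.7988) = 1.0000. V = [p*·-4.0019 + (1−p*)·-133.9912]/1.42 = -9.4357. B = V − Δ·S = -166.0493.
(3,3): S=356.5971. Δ = (V_up−V_dn)/(S_up−S_dn) = (291.9737−-4.0019)/(527.7637−231.7881) = 1.0000. V = [p*·291.9737 + (1−p*)·-4.0019]/1.42 = 190.5478. B = V − Δ·S = -166.0493.
(2,0): S=46.4750. Δ = (V_up−V_dn)/(S_up−S_dn) = (-97.2663−-135.8405)/(68.7830−30.2088) = 1.0000. V = [p*·-97.2663 + (1−p*)·-135.8405]/1.42 = -70.4611. B = V − Δ·S = -116.9361.
(2,1): S=105.8200. Δ = (V_up−V_dn)/(S_up−S_dn) = (-9.4357−-97.2663)/(156.6136−68.7830) = 1.0000. V = [p*·-9.4357 + (1−p*)·-97.2663]/1.42 = -11.1161. B = V − Δ·S = -116.9361.
(2,2): S=240.9440. Δ = (V_up−V_dn)/(S_up−S_dn) = (190.5478−-9.4357)/(356.5971−156.6136) = 1.0000. V = [p*·190.5478 + (1−p*)·-9.4357]/1.42 = 124.0079. B = V − Δ·S = -116.9361.
(1,0): S=71.5000. Δ = (V_up−V_dn)/(S_up−S_dn) = (-11.1161−-70.4611)/(105.8200−46.4750) = 1.0000. V = [p*·-11.1161 + (1−p*)·-70.4611]/1.42 = -10.8494. B = V − Δ·S = -82.3494.
(1,1): S=162.8000. Δ = (V_up−V_dn)/(S_up−S_dn) = (124.0079−-11.1161)/(240.9440−105.8200) = 1.0000. V = [p*·124.0079 + (1−p*)·-11.1161]/1.42 = 80.4506. B = V − Δ·S = -82.3494.
(0,0): S=110.0000. Δ = (V_up−V_dn)/(S_up−S_dn) = (80.4506−-10.8494)/(162.8000−71.5000) = 1.0000. V = [p*·80.4506 + (1−p*)·-10.8494]/1.42 = 52.0075. B = V − Δ·S = -57.9925.
Root portfolio cost Δ·110+B reproduces V0=52.0075.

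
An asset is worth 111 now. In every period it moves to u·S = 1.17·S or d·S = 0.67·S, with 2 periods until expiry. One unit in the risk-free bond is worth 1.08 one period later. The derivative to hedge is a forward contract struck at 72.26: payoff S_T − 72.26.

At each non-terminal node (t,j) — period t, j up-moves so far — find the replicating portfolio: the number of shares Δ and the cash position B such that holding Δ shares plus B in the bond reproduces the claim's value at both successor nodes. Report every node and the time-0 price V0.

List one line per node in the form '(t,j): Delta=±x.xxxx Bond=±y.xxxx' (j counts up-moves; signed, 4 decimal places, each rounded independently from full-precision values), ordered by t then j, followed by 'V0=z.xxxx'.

Under the risk-neutral measure, an up-move has probability p* = (R−d)/(u−d) = 0.8200 and values discount at R = 1.08.
Terminal values V(2,·): V(2,0)=-22.4321, V(2,1)=14.7529, V(2,2)=79.6879
Node (1,0) S=74.3700: V=(p*·14.7529+(1−p*)·-22.4321)/1.08=7.4626; Δ=(14.7529−-22.4321)/(87.0129−49.8279)=1.0000; B=V−Δ·S=-66.9074
Node (1,1) S=129.8700: V=(p*·79.6879+(1−p*)·14.7529)/1.08=62.9626; Δ=(79.6879−14.7529)/(151.9479−87.0129)=1.0000; B=V−Δ·S=-66.9074
Node (0,0) S=111.0000: V=(p*·62.9626+(1−p*)·7.4626)/1.08=49.0487; Δ=(62.9626−7.4626)/(129.8700−74.3700)=1.0000; B=V−Δ·S=-61.9513
Each (Δ,B) replicates both successor values, so the strategy is self-financing and V0 is arbitrage-free.

(0,0): Delta=1.0000 Bond=-61.9513
(1,0): Delta=1.0000 Bond=-66.9074
(1,1): Delta=1.0000 Bond=-66.9074
V0=49.0487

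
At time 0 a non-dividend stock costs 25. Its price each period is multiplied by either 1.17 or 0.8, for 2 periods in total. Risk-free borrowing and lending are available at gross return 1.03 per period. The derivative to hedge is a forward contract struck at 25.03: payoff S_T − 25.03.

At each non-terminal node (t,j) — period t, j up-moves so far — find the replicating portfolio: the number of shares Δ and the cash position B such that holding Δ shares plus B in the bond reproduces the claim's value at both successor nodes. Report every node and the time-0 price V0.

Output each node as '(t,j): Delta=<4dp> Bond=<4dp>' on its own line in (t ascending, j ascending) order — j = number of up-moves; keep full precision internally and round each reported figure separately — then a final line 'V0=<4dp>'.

The replicating-portfolio and risk-neutral prices coincide; use p* = (1.03−0.8)/(1.17−0.8) = 0.6216 for the latter.
Terminal payoffs: V(2,0)=-9.0300, V(2,1)=-1.6300, V(2,2)=9.1925
Node (1,0) S=20.0000: V=(p*·-1.6300+(1−p*)·-9.0300)/1.03=-4.3010; Δ=(-1.6300−-9.0300)/(23.4000−16.0000)=1.0000; B=V−Δ·S=-24.3010
Node (1,1) S=29.2500: V=(p*·9.1925+(1−p*)·-1.6300)/1.03=4.9490; Δ=(9.1925−-1.6300)/(34.2225−23.4000)=1.0000; B=V−Δ·S=-24.3010
Node (0,0) S=25.0000: V=(p*·4.9490+(1−p*)·-4.3010)/1.03=1.4068; Δ=(4.9490−-4.3010)/(29.2500−20.0000)=1.0000; B=V−Δ·S=-23.5932
Self-financing check: at every node Δ·S+B equals the discounted successor values.

(0,0): Delta=1.0000 Bond=-23.5932
(1,0): Delta=1.0000 Bond=-24.3010
(1,1): Delta=1.0000 Bond=-24.3010
V0=1.4068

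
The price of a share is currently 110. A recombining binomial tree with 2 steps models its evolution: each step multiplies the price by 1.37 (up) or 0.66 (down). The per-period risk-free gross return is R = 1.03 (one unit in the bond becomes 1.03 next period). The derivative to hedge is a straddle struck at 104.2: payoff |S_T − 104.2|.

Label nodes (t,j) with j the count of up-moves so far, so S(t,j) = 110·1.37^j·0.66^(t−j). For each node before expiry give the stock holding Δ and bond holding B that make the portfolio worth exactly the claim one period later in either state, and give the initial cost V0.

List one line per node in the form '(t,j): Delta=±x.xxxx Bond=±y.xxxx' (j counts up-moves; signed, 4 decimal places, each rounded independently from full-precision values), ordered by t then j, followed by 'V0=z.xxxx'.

Since d<R<u, set p* = (R−d)/(u−d) = 0.5211; price each node as the discounted p*-expectation of its children.
Terminal values V(2,·): V(2,0)=56.2840, V(2,1)=4.7380, V(2,2)=102.2590
(1,0): S=72.6000. Δ = (V_up−V_dn)/(S_up−S_dn) = (4.7380−56.2840)/(99.4620−47.9160) = -1.0000. V = [p*·4.7380 + (1−p*)·56.2840]/1.03 = 28.5650. B = V − Δ·S = 101.1650.
(1,1): S=150.7000. Δ = (V_up−V_dn)/(S_up−S_dn) = (102.2590−4.7380)/(206.4590−99.4620) = 0.9114. V = [p*·102.2590 + (1−p*)·4.7380]/1.03 = 53.9406. B = V − Δ·S = -83.4129.
(0,0): S=110.0000. Δ = (V_up−V_dn)/(S_up−S_dn) = (53.9406−28.5650)/(150.7000−72.6000) = 0.3249. V = [p*·53.9406 + (1−p*)·28.5650]/1.03 = 40.5718. B = V − Δ·S = 4.8316.
Each (Δ,B) replicates both successor values, so the strategy is self-financing and V0 is arbitrage-free.

(0,0): Delta=0.3249 Bond=4.8316
(1,0): Delta=-1.0000 Bond=101.1650
(1,1): Delta=0.9114 Bond=-83.4129
V0=40.5718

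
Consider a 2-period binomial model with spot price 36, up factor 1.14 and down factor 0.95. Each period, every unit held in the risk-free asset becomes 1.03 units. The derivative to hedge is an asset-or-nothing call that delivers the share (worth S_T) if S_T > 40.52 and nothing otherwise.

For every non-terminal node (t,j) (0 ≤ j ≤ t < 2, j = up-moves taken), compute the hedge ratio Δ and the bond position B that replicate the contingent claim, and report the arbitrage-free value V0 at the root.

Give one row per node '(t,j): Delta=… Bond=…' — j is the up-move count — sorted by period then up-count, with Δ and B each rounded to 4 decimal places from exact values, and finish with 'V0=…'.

(0,0): Delta=2.7961 Bond=-92.8419
(1,0): Delta=0.0000 Bond=0.0000
(1,1): Delta=6.0000 Bond=-227.1146
V0=7.8183

The replicating-portfolio and risk-neutral prices coincide; use p* = (1.03−0.95)/(1.14−0.95) = 0.4211 for the latter.
Terminal values V(2,·): V(2,0)=0.0000, V(2,1)=0.0000, V(2,2)=46.7856
Node (1,0) S=34.2000: V=(p*·0.0000+(1−p*)·0.0000)/1.03=0.0000; Δ=(0.0000−0.0000)/(38.9880−32.4900)=0.0000; B=V−Δ·S=0.0000
Node (1,1) S=41.0400: V=(p*·46.7856+(1−p*)·0.0000)/1.03=19.1254; Δ=(46.7856−0.0000)/(46.7856−38.9880)=6.0000; B=V−Δ·S=-227.1146
Node (0,0) S=36.0000: V=(p*·19.1254+(1−p*)·0.0000)/1.03=7.8183; Δ=(19.1254−0.0000)/(41.0400−34.2000)=2.7961; B=V−Δ·S=-92.8419
Check: Δ(0,0)·S0 + B(0,0) = 7.8183 = V0.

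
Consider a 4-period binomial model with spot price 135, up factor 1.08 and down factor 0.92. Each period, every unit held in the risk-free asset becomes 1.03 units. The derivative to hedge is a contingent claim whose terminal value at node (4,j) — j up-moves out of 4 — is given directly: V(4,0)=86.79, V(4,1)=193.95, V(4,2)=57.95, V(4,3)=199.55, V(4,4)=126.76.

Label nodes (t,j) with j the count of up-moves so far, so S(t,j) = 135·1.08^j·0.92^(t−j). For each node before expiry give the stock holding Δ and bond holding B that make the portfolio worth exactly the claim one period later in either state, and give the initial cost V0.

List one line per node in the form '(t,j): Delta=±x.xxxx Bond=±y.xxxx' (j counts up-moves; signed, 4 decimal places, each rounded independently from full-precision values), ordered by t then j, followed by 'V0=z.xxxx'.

(0,0): Delta=0.6342 Bond=41.0131
(1,0): Delta=0.8991 Bond=9.3436
(1,1): Delta=0.5317 Bond=57.1979
(2,0): Delta=-3.1869 Bond=476.5146
(2,1): Delta=2.4813 Bond=-202.5992
(2,2): Delta=-0.2232 Bond=177.7835
(3,0): Delta=6.3711 Bond=-513.9612
(3,1): Delta=-6.8879 Bond=947.5243
(3,2): Delta=6.1091 Bond=-734.2233
(3,3): Delta=-2.6751 Bond=600.0898
V0=126.6337

Risk-neutral probability p* = (R−d)/(u−d) = (1.03−0.92)/(1.08−0.92) = 0.6875.
Payoff layer (t=4): V(4,0)=86.7900, V(4,1)=193.9500, V(4,2)=57.9500, V(4,3)=199.5500, V(4,4)=126.7600
(3,0): S=105.1229. Δ = (V_up−V_dn)/(S_up−S_dn) = (193.9500−86.7900)/(113.5327−96.7130) = 6.3711. V = [p*·193.9500 + (1−p*)·86.7900]/1.03 = 155.7888. B = V − Δ·S = -513.9612.
(3,1): S=123.4051. Δ = (V_up−V_dn)/(S_up−S_dn) = (57.9500−193.9500)/(133.2775−113.5327) = -6.8879. V = [p*·57.9500 + (1−p*)·193.9500]/1.03 = 97.5243. B = V − Δ·S = 947.5243.
(3,2): S=144.8669. Δ = (V_up−V_dn)/(S_up−S_dn) = (199.5500−57.9500)/(156.4562−133.2775) = 6.1091. V = [p*·199.5500 + (1−p*)·57.9500]/1.03 = 150.7767. B = V − Δ·S = -734.2233.
(3,3): S=170.0611. Δ = (V_up−V_dn)/(S_up−S_dn) = (126.7600−199.5500)/(183.6660−156.4562) = -2.6751. V = [p*·126.7600 + (1−p*)·199.5500]/1.03 = 145.1523. B = V − Δ·S = 600.0898.
(2,0): S=114.2640. Δ = (V_up−V_dn)/(S_up−S_dn) = (97.5243−155.7888)/(123.4051−105.1229) = -3.1869. V = [p*·97.5243 + (1−p*)·155.7888]/1.03 = 112.3611. B = V − Δ·S = 476.5146.
(2,1): S=134.1360. Δ = (V_up−V_dn)/(S_up−S_dn) = (150.7767−97.5243)/(144.8669−123.4051) = 2.4813. V = [p*·150.7767 + (1−p*)·97.5243]/1.03 = 130.2285. B = V − Δ·S = -202.5992.
(2,2): S=157.4640. Δ = (V_up−V_dn)/(S_up−S_dn) = (145.1523−150.7767)/(170.0611−144.8669) = -0.2232. V = [p*·145.1523 + (1−p*)·150.7767]/1.03 = 142.6310. B = V − Δ·S = 177.7835.
(1,0): S=124.2000. Δ = (V_up−V_dn)/(S_up−S_dn) = (130.2285−112.3611)/(134.1360−114.2640) = 0.8991. V = [p*·130.2285 + (1−p*)·112.3611]/1.03 = 121.0145. B = V − Δ·S = 9.3436.
(1,1): S=145.8000. Δ = (V_up−V_dn)/(S_up−S_dn) = (142.6310−130.2285)/(157.4640−134.1360) = 0.5317. V = [p*·142.6310 + (1−p*)·130.2285]/1.03 = 134.7138. B = V − Δ·S = 57.1979.
(0,0): S=135.0000. Δ = (V_up−V_dn)/(S_up−S_dn) = (134.7138−121.0145)/(145.8000−124.2000) = 0.6342. V = [p*·134.7138 + (1−p*)·121.0145]/1.03 = 126.6337. B = V − Δ·S = 41.0131.
Check: Δ(0,0)·S0 + B(0,0) = 126.6337 = V0.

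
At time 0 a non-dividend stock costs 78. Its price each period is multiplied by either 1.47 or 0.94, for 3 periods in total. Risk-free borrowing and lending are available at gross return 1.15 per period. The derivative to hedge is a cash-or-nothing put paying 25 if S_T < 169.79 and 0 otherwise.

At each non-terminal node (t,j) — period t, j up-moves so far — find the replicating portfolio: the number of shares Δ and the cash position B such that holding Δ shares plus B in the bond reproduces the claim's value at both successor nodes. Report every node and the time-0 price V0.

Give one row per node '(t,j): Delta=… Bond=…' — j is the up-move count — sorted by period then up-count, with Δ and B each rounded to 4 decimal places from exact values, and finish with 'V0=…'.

The replicating-portfolio and risk-neutral prices coincide; use p* = (1.15−0.94)/(1.47−0.94) = 0.3962 for the latter.
Terminal payoffs: V(3,0)=25.0000, V(3,1)=25.0000, V(3,2)=25.0000, V(3,3)=0.0000
  t=2,j=0: stock 68.9208 → up 101.3136 (V=25.0000), down 64.7856 (V=25.0000). Price 21.7391; hedge Δ=0.0000, bond B=21.7391.
  t=2,j=1: stock 107.7804 → up 158.4372 (V=25.0000), down 101.3136 (V=25.0000). Price 21.7391; hedge Δ=0.0000, bond B=21.7391.
  t=2,j=2: stock 168.5502 → up 247.7688 (V=0.0000), down 158.4372 (V=25.0000). Price 13.1255; hedge Δ=-0.2799, bond B=60.2953.
  t=1,j=0: stock 73.3200 → up 107.7804 (V=21.7391), down 68.9208 (V=21.7391). Price 18.9036; hedge Δ=0.0000, bond B=18.9036.
  t=1,j=1: stock 114.6600 → up 168.5502 (V=13.1255), down 107.7804 (V=21.7391). Price 15.9358; hedge Δ=-0.1417, bond B=32.1879.
  t=0,j=0: stock 78.0000 → up 114.6600 (V=15.9358), down 73.3200 (V=18.9036). Price 15.4154; hedge Δ=-0.0718, bond B=21.0150.
Each (Δ,B) replicates both successor values, so the strategy is self-financing and V0 is arbitrage-free.

(0,0): Delta=-0.0718 Bond=21.0150
(1,0): Delta=0.0000 Bond=18.9036
(1,1): Delta=-0.1417 Bond=32.1879
(2,0): Delta=0.0000 Bond=21.7391
(2,1): Delta=0.0000 Bond=21.7391
(2,2): Delta=-0.2799 Bond=60.2953
V0=15.4154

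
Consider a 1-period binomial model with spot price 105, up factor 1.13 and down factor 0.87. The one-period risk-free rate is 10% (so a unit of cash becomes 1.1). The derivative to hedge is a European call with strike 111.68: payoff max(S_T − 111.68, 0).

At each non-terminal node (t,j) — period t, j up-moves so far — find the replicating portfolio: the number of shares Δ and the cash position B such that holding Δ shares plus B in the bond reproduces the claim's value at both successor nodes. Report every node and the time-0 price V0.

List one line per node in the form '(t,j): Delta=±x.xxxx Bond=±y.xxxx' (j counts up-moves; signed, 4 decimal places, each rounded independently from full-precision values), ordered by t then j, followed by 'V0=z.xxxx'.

(0,0): Delta=0.2553 Bond=-21.2024
V0=5.6052

Under the risk-neutral measure, an up-move has probability p* = (R−d)/(u−d) = 0.8846 and values discount at R = 1.1.
Payoff layer (t=1): V(1,0)=0.0000, V(1,1)=6.9700
(0,0): S=105.0000. Δ = (V_up−V_dn)/(S_up−S_dn) = (6.9700−0.0000)/(118.6500−91.3500) = 0.2553. V = [p*·6.9700 + (1−p*)·0.0000]/1.1 = 5.6052. B = V − Δ·S = -21.2024.
Root portfolio cost Δ·105+B reproduces V0=5.6052.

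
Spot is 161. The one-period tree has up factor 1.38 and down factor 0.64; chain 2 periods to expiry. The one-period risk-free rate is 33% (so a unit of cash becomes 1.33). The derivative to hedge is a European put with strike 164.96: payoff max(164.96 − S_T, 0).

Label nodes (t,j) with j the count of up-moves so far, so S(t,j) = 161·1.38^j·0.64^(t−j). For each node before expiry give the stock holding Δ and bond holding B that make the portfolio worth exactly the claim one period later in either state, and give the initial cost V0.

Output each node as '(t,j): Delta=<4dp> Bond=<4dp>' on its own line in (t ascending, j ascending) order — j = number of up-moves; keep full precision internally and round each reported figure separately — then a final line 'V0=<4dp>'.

Risk-neutral probability p* = (R−d)/(u−d) = (1.33−0.64)/(1.38−0.64) = 0.9324.
Payoff layer (t=2): V(2,0)=99.0144, V(2,1)=22.7648, V(2,2)=0.0000
  t=1,j=0: stock 103.0400 → up 142.1952 (V=22.7648), down 65.9456 (V=99.0144). Price 20.9901; hedge Δ=-1.0000, bond B=124.0301.
  t=1,j=1: stock 222.1800 → up 306.6084 (V=0.0000), down 142.1952 (V=22.7648). Price 1.1565; hedge Δ=-0.1385, bond B=31.9198.
  t=0,j=0: stock 161.0000 → up 222.1800 (V=1.1565), down 103.0400 (V=20.9901). Price 1.8772; hedge Δ=-0.1665, bond B=28.6793.
Root portfolio cost Δ·161+B reproduces V0=1.8772.

(0,0): Delta=-0.1665 Bond=28.6793
(1,0): Delta=-1.0000 Bond=124.0301
(1,1): Delta=-0.1385 Bond=31.9198
V0=1.8772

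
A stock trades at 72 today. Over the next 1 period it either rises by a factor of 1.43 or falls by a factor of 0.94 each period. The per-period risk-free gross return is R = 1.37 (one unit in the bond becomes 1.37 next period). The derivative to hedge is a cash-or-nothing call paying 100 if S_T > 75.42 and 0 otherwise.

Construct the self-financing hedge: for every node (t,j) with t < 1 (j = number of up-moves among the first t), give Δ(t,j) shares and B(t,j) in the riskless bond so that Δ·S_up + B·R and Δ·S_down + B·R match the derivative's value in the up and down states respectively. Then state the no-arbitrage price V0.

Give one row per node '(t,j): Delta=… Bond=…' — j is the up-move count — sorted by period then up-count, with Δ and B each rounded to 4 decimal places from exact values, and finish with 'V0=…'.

(0,0): Delta=2.8345 Bond=-140.0268
V0=64.0548

Since d<R<u, set p* = (R−d)/(u−d) = 0.8776; price each node as the discounted p*-expectation of its children.
Terminal payoffs: V(1,0)=0.0000, V(1,1)=100.0000
  t=0,j=0: stock 72.0000 → up 102.9600 (V=100.0000), down 67.6800 (V=0.0000). Price 64.0548; hedge Δ=2.8345, bond B=-140.0268.
Self-financing check: at every node Δ·S+B equals the discounted successor values.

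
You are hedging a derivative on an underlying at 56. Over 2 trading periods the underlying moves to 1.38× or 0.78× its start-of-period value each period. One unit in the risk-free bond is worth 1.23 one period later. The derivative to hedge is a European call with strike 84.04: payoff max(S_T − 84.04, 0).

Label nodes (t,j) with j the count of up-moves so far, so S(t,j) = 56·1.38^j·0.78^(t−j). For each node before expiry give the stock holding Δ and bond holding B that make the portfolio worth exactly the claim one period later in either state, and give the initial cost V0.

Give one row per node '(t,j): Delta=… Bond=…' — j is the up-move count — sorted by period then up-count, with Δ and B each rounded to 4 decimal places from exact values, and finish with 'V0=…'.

(0,0): Delta=0.4102 Bond=-14.5689
(1,0): Delta=0.0000 Bond=0.0000
(1,1): Delta=0.4875 Bond=-23.8929
V0=8.4051

No-arbitrage ⇒ martingale measure with p* = (R−d)/(u−d) = 0.7500.
Terminal values V(2,·): V(2,0)=0.0000, V(2,1)=0.0000, V(2,2)=22.6064
(1,0): S=43.6800. Δ = (V_up−V_dn)/(S_up−S_dn) = (0.0000−0.0000)/(60.2784−34.0704) = 0.0000. V = [p*·0.0000 + (1−p*)·0.0000]/1.23 = 0.0000. B = V − Δ·S = 0.0000.
(1,1): S=77.2800. Δ = (V_up−V_dn)/(S_up−S_dn) = (22.6064−0.0000)/(106.6464−60.2784) = 0.4875. V = [p*·22.6064 + (1−p*)·0.0000]/1.23 = 13.7844. B = V − Δ·S = -23.8929.
(0,0): S=56.0000. Δ = (V_up−V_dn)/(S_up−S_dn) = (13.7844−0.0000)/(77.2800−43.6800) = 0.4102. V = [p*·13.7844 + (1−p*)·0.0000]/1.23 = 8.4051. B = V − Δ·S = -14.5689.
The time-0 hedge costs 8.4051, which is the no-arbitrage price.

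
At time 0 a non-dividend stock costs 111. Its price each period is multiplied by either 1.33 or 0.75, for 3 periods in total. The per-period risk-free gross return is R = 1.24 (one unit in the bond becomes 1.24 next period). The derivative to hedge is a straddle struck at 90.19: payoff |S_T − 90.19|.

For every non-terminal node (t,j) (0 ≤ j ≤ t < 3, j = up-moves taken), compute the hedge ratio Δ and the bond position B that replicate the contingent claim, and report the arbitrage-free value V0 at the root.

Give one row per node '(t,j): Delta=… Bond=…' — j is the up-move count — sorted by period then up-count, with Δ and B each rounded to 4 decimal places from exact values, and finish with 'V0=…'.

(0,0): Delta=0.9445 Bond=-40.5174
(1,0): Delta=0.6106 Bond=-22.4403
(1,1): Delta=0.9791 Bond=-55.3480
(2,0): Delta=-1.0000 Bond=72.7339
(2,1): Delta=0.7774 Bond=-46.2961
(2,2): Delta=1.0000 Bond=-72.7339
V0=64.3240

The replicating-portfolio and risk-neutral prices coincide; use p* = (1.24−0.75)/(1.33−0.75) = 0.8448 for the latter.
At expiry t=3: V(3,0)=43.3619, V(3,1)=7.1481, V(3,2)=57.0709, V(3,3)=170.9527
  t=2,j=0: stock 62.4375 → up 83.0419 (V=7.1481), down 46.8281 (V=43.3619). Price 10.2964; hedge Δ=-1.0000, bond B=72.7339.
  t=2,j=1: stock 110.7225 → up 147.2609 (V=57.0709), down 83.0419 (V=7.1481). Price 39.7776; hedge Δ=0.7774, bond B=-46.2961.
  t=2,j=2: stock 196.3479 → up 261.1427 (V=170.9527), down 147.2609 (V=57.0709). Price 123.6140; hedge Δ=1.0000, bond B=-72.7339.
  t=1,j=0: stock 83.2500 → up 110.7225 (V=39.7776), down 62.4375 (V=10.2964). Price 28.3895; hedge Δ=0.6106, bond B=-22.4403.
  t=1,j=1: stock 147.6300 → up 196.3479 (V=123.6140), down 110.7225 (V=39.7776). Price 89.1975; hedge Δ=0.9791, bond B=-55.3480.
  t=0,j=0: stock 111.0000 → up 147.6300 (V=89.1975), down 83.2500 (V=28.3895). Price 64.3240; hedge Δ=0.9445, bond B=-40.5174.
Root portfolio cost Δ·111+B reproduces V0=64.3240.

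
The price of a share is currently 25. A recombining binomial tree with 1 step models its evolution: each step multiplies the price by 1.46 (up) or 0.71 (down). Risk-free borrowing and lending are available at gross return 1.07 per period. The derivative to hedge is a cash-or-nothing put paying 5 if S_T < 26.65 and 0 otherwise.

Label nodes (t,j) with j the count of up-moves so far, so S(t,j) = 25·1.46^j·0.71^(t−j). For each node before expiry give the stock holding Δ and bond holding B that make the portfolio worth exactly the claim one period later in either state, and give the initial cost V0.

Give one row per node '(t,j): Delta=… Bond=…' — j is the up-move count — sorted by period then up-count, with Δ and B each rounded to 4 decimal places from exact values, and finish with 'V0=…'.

Risk-neutral probability p* = (R−d)/(u−d) = (1.07−0.71)/(1.46−0.71) = 0.4800.
Terminal payoffs: V(1,0)=5.0000, V(1,1)=0.0000
  t=0,j=0: stock 25.0000 → up 36.5000 (V=0.0000), down 17.7500 (V=5.0000). Price 2.4299; hedge Δ=-0.2667, bond B=9.0966.
The time-0 hedge costs 2.4299, which is the no-arbitrage price.

(0,0): Delta=-0.2667 Bond=9.0966
V0=2.4299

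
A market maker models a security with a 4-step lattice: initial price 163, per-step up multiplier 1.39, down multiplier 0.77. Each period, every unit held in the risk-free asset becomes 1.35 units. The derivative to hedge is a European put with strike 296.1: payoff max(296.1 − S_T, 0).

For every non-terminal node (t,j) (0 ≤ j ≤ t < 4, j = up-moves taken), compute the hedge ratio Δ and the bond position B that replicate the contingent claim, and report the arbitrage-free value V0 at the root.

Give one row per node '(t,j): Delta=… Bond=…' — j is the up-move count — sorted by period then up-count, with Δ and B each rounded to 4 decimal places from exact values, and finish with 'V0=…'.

(0,0): Delta=-0.0785 Bond=13.5700
(1,0): Delta=-0.7472 Bond=102.2484
(1,1): Delta=-0.0529 Bond=12.5314
(2,0): Delta=-1.0000 Bond=162.4691
(2,1): Delta=-0.7375 Bond=136.3502
(2,2): Delta=-0.0268 Bond=8.6806
(3,0): Delta=-1.0000 Bond=219.3333
(3,1): Delta=-1.0000 Bond=219.3333
(3,2): Delta=-0.7275 Bond=181.6410
(3,3): Delta=0.0000 Bond=0.0000
V0=0.7792

Under the risk-neutral measure, an up-move has probability p* = (R−d)/(u−d) = 0.9355 and values discount at R = 1.35.
Terminal values V(4,·): V(4,0)=238.8005, V(4,1)=192.6633, V(4,2)=109.3766, V(4,3)=0.0000, V(4,4)=0.0000
  t=3,j=0: stock 74.4149 → up 103.4367 (V=192.6633), down 57.2995 (V=238.8005). Price 144.9185; hedge Δ=-1.0000, bond B=219.3333.
  t=3,j=1: stock 134.3334 → up 186.7234 (V=109.3766), down 103.4367 (V=192.6633). Price 85.0000; hedge Δ=-1.0000, bond B=219.3333.
  t=3,j=2: stock 242.4979 → up 337.0720 (V=0.0000), down 186.7234 (V=109.3766). Price 5.2271; hedge Δ=-0.7275, bond B=181.6410.
  t=3,j=3: stock 437.7559 → up 608.4807 (V=0.0000), down 337.0720 (V=0.0000). Price 0.0000; hedge Δ=0.0000, bond B=0.0000.
  t=2,j=0: stock 96.6427 → up 134.3334 (V=85.0000), down 74.4149 (V=144.9185). Price 65.8264; hedge Δ=-1.0000, bond B=162.4691.
  t=2,j=1: stock 174.4589 → up 242.4979 (V=5.2271), down 134.3334 (V=85.0000). Price 7.6842; hedge Δ=-0.7375, bond B=136.3502.
  t=2,j=2: stock 314.9323 → up 437.7559 (V=0.0000), down 242.4979 (V=5.2271). Price 0.2498; hedge Δ=-0.0268, bond B=8.6806.
  t=1,j=0: stock 125.5100 → up 174.4589 (V=7.6842), down 96.6427 (V=65.8264). Price 8.4706; hedge Δ=-0.7472, bond B=102.2484.
  t=1,j=1: stock 226.5700 → up 314.9323 (V=0.2498), down 174.4589 (V=7.6842). Price 0.5403; hedge Δ=-0.0529, bond B=12.5314.
  t=0,j=0: stock 163.0000 → up 226.5700 (V=0.5403), down 125.5100 (V=8.4706). Price 0.7792; hedge Δ=-0.0785, bond B=13.5700.
Self-financing check: at every node Δ·S+B equals the discounted successor values.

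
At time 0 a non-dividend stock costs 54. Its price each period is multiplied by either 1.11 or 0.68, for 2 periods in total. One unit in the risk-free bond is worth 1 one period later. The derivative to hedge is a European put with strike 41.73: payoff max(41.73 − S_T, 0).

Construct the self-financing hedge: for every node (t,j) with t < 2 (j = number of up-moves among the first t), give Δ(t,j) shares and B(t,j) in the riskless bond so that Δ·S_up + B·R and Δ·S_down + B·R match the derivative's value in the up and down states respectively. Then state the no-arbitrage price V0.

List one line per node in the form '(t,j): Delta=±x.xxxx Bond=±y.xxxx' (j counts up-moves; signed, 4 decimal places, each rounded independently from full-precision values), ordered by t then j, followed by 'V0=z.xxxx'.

No-arbitrage ⇒ martingale measure with p* = (R−d)/(u−d) = 0.7442.
Terminal values V(2,·): V(2,0)=16.7604, V(2,1)=0.9708, V(2,2)=0.0000
  t=1,j=0: stock 36.7200 → up 40.7592 (V=0.9708), down 24.9696 (V=16.7604). Price 5.0100; hedge Δ=-1.0000, bond B=41.7300.
  t=1,j=1: stock 59.9400 → up 66.5334 (V=0.0000), down 40.7592 (V=0.9708). Price 0.2483; hedge Δ=-0.0377, bond B=2.5060.
  t=0,j=0: stock 54.0000 → up 59.9400 (V=0.2483), down 36.7200 (V=5.0100). Price 1.4664; hedge Δ=-0.2051, bond B=12.5401.
Check: Δ(0,0)·S0 + B(0,0) = 1.4664 = V0.

(0,0): Delta=-0.2051 Bond=12.5401
(1,0): Delta=-1.0000 Bond=41.7300
(1,1): Delta=-0.0377 Bond=2.5060
V0=1.4664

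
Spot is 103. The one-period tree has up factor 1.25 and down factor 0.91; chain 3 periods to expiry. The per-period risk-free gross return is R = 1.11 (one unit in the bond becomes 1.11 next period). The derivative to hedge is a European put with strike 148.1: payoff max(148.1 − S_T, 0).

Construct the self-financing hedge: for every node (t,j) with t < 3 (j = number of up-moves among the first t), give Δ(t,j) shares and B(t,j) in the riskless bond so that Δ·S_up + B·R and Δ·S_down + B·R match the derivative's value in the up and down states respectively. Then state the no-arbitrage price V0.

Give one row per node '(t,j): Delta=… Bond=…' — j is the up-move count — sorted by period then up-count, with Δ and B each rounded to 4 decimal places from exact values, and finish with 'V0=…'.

(0,0): Delta=-0.5744 Bond=72.3509
(1,0): Delta=-1.0000 Bond=120.2013
(1,1): Delta=-0.3575 Bond=52.3853
(2,0): Delta=-1.0000 Bond=133.4234
(2,1): Delta=-1.0000 Bond=133.4234
(2,2): Delta=-0.0301 Bond=5.4547
V0=13.1880

Risk-neutral probability p* = (R−d)/(u−d) = (1.11−0.91)/(1.25−0.91) = 0.5882.
At expiry t=3: V(3,0)=70.4822, V(3,1)=41.4821, V(3,2)=1.6469, V(3,3)=0.0000
  t=2,j=0: stock 85.2943 → up 106.6179 (V=41.4821), down 77.6178 (V=70.4822). Price 48.1291; hedge Δ=-1.0000, bond B=133.4234.
  t=2,j=1: stock 117.1625 → up 146.4531 (V=1.6469), down 106.6179 (V=41.4821). Price 16.2609; hedge Δ=-1.0000, bond B=133.4234.
  t=2,j=2: stock 160.9375 → up 201.1719 (V=0.0000), down 146.4531 (V=1.6469). Price 0.6109; hedge Δ=-0.0301, bond B=5.4547.
  t=1,j=0: stock 93.7300 → up 117.1625 (V=16.2609), down 85.2943 (V=48.1291). Price 26.4713; hedge Δ=-1.0000, bond B=120.2013.
  t=1,j=1: stock 128.7500 → up 160.9375 (V=0.6109), down 117.1625 (V=16.2609). Price 6.3559; hedge Δ=-0.3575, bond B=52.3853.
  t=0,j=0: stock 103.0000 → up 128.7500 (V=6.3559), down 93.7300 (V=26.4713). Price 13.1880; hedge Δ=-0.5744, bond B=72.3509.
The time-0 hedge costs 13.1880, which is the no-arbitrage price.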